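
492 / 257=1.91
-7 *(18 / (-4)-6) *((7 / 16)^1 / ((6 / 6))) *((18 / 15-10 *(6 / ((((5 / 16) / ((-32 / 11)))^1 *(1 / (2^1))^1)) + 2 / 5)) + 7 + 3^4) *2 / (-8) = -34021827 / 3520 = -9665.29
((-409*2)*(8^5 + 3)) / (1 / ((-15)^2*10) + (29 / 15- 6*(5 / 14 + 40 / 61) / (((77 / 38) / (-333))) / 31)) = -61476029425849500 / 78318294899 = -784951.07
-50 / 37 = -1.35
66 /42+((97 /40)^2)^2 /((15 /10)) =661944967 /26880000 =24.63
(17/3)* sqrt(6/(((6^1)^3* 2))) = 17* sqrt(2)/36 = 0.67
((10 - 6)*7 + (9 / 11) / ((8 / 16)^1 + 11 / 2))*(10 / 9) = 3095 / 99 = 31.26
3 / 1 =3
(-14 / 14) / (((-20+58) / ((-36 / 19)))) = 18 / 361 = 0.05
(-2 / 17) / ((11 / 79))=-0.84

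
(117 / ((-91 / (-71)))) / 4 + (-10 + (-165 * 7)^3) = -43142368141 / 28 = -1540798862.18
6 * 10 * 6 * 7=2520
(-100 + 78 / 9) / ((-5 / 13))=3562 / 15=237.47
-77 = -77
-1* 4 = -4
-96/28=-24/7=-3.43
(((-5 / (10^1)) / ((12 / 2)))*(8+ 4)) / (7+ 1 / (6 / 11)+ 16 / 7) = -42 / 467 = -0.09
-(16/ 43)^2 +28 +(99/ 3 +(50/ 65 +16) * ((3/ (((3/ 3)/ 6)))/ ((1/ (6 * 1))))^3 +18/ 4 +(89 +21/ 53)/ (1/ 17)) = 53827365337231/ 2547922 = 21125986.33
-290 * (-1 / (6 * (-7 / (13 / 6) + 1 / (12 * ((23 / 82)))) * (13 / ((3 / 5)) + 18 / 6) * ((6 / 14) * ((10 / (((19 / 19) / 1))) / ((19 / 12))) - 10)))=182091 / 1988306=0.09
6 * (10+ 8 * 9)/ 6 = 82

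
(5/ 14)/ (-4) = -5/ 56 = -0.09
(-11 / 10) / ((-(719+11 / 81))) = 891 / 582500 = 0.00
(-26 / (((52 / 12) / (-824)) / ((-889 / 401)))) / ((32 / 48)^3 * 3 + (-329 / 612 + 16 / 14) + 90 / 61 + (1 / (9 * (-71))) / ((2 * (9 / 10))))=-3692.06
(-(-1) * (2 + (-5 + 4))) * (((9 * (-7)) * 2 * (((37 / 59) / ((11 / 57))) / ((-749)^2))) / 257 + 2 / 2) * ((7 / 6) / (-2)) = -13367253437 / 22915356684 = -0.58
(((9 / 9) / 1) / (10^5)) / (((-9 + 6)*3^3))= -1 / 8100000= -0.00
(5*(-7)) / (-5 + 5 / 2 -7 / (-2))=-35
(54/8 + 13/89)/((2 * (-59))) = -2455/42008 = -0.06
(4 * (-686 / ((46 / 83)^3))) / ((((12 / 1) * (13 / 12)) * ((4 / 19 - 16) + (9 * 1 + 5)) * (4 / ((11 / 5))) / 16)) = 81979389338 / 13444535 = 6097.60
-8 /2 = -4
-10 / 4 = -5 / 2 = -2.50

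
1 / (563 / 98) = 0.17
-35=-35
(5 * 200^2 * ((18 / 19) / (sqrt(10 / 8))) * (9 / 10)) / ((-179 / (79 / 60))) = -1706400 * sqrt(5) / 3401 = -1121.91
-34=-34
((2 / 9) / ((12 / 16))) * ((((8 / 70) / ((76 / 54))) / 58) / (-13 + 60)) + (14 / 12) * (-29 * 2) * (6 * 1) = -367996362 / 906395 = -406.00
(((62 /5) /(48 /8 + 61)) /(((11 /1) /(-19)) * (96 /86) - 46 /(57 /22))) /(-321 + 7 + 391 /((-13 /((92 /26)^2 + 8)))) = 166930257 /15454832145500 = 0.00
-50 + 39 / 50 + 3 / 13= -31843 / 650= -48.99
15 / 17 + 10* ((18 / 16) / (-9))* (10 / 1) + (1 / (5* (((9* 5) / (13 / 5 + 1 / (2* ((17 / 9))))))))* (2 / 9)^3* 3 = -107979229 / 9294750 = -11.62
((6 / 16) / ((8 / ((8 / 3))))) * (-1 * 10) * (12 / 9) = -5 / 3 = -1.67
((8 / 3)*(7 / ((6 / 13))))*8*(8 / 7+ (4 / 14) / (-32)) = 3302 / 9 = 366.89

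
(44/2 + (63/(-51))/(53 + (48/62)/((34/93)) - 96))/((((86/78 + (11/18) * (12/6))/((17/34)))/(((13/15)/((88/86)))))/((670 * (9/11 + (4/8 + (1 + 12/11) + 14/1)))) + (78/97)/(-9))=-4540191722989/18316481750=-247.87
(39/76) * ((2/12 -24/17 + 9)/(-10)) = -10283/25840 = -0.40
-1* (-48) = 48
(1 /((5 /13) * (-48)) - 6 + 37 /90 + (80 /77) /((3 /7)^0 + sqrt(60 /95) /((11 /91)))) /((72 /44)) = -30501807523 /8806462560 + 11440 * sqrt(57) /873657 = -3.36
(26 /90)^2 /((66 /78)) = 2197 /22275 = 0.10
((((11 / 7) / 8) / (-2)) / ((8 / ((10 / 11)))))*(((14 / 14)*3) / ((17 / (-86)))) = 645 / 3808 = 0.17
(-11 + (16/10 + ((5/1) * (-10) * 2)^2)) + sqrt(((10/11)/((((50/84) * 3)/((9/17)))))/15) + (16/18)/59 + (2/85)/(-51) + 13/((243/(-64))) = 2 * sqrt(3927)/935 + 206904280931/20716965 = 9987.32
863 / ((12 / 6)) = 431.50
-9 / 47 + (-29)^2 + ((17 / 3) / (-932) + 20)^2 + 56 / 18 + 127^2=17372.68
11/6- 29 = -163/6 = -27.17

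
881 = 881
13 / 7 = 1.86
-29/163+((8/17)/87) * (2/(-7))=-302845/1687539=-0.18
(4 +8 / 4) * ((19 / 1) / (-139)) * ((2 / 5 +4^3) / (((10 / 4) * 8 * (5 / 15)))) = -27531 / 3475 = -7.92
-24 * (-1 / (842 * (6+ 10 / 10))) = 12 / 2947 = 0.00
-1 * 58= -58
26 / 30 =13 / 15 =0.87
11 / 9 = 1.22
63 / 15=21 / 5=4.20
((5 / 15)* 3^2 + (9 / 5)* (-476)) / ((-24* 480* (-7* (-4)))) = 1423 / 537600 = 0.00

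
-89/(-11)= 89/11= 8.09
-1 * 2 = -2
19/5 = 3.80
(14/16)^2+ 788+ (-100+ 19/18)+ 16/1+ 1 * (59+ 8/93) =13658183/17856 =764.91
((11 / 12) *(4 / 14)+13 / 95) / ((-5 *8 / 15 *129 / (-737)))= 27269 / 31920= 0.85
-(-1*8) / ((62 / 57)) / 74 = 114 / 1147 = 0.10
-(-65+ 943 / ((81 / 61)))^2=-2730898564 / 6561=-416232.06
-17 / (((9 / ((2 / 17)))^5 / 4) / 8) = -1024 / 4931831529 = -0.00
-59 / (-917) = 59 / 917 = 0.06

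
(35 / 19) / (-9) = -35 / 171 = -0.20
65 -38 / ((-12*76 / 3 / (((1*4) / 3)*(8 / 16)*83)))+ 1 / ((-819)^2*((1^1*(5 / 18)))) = 107197553 / 1490580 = 71.92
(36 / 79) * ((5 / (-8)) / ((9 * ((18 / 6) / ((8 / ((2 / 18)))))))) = -60 / 79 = -0.76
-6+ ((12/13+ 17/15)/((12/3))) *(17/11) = -44663/8580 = -5.21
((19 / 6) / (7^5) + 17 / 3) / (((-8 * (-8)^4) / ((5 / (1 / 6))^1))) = -2857285 / 550731776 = -0.01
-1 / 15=-0.07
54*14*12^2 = 108864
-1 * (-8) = 8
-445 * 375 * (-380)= 63412500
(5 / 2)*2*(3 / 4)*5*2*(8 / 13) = 300 / 13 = 23.08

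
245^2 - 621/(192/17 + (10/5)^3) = 19677643/328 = 59992.81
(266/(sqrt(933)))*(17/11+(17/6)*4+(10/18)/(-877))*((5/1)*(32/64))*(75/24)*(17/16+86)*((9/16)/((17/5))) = 16183826115625*sqrt(933)/39170833152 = 12620.00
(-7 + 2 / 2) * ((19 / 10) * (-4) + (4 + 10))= -192 / 5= -38.40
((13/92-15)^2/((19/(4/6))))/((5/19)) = 1868689/63480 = 29.44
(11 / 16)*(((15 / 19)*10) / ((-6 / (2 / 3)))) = -275 / 456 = -0.60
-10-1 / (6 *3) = -181 / 18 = -10.06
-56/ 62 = -28/ 31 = -0.90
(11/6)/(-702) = -0.00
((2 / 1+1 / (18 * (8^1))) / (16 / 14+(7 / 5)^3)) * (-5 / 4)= -1264375 / 1958976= -0.65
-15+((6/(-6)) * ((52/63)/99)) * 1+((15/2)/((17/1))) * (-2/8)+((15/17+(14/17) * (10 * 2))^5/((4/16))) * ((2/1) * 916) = 816885657573419359253/70845184872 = 11530574153.34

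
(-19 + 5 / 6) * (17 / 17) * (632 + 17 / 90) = -6201773 / 540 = -11484.76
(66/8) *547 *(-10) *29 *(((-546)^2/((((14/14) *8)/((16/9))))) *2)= -173397183960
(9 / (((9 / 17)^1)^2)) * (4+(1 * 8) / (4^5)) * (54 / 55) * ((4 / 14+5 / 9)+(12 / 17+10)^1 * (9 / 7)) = 45474201 / 24640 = 1845.54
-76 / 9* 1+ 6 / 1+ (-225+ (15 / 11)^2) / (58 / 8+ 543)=-6831062 / 2396889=-2.85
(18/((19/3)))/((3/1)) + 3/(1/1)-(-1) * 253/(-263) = 14918/4997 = 2.99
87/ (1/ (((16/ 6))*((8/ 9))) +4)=5568/ 283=19.67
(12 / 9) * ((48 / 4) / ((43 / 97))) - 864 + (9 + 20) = -34353 / 43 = -798.91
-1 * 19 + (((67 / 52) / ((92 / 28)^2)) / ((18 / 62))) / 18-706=-3230712827 / 4456296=-724.98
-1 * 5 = -5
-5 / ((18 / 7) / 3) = -35 / 6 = -5.83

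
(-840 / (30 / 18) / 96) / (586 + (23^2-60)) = -21 / 4220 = -0.00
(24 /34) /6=2 /17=0.12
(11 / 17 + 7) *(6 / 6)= 7.65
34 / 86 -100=-4283 / 43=-99.60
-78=-78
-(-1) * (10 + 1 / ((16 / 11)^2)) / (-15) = -2681 / 3840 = -0.70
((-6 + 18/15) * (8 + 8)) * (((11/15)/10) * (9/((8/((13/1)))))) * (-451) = 4643496/125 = 37147.97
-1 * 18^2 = -324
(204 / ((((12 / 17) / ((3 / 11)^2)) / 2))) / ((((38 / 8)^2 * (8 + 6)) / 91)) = 541008 / 43681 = 12.39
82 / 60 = 41 / 30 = 1.37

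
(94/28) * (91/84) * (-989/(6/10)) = -3021395/504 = -5994.83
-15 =-15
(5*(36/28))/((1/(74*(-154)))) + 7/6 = -439553/6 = -73258.83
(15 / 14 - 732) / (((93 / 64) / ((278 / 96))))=-1456.62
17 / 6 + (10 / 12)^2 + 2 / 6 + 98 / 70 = 5.26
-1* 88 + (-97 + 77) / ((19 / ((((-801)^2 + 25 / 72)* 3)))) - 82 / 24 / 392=-181093430107 / 89376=-2026197.53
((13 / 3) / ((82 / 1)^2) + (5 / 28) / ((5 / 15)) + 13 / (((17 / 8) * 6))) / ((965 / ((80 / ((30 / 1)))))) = 2490032 / 579112905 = 0.00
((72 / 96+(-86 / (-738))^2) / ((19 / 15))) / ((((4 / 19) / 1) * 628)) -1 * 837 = -837.00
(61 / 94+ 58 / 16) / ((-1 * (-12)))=1607 / 4512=0.36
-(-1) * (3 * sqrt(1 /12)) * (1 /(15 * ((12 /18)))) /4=sqrt(3) /80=0.02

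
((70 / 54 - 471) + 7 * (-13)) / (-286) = 15139 / 7722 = 1.96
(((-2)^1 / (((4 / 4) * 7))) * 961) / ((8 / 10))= -4805 / 14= -343.21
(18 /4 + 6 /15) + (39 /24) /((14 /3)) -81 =-42421 /560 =-75.75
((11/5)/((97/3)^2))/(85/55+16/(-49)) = 5929/3434285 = 0.00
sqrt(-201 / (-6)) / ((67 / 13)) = 13*sqrt(134) / 134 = 1.12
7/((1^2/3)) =21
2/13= 0.15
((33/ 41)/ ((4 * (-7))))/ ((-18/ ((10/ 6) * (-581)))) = -4565/ 2952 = -1.55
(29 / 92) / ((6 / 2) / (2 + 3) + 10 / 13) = 1885 / 8188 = 0.23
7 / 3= 2.33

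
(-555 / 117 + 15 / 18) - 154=-12317 / 78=-157.91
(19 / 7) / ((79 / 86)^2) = 3.22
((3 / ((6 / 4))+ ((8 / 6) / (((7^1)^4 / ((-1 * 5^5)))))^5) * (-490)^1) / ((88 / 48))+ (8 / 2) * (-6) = 5293112800209494308864 / 1450916515738210059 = 3648.12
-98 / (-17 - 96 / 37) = 5.00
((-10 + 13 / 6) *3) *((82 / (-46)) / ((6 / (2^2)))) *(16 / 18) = 24.82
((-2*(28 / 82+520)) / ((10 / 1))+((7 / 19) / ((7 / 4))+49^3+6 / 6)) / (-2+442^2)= 7384552 / 12273145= 0.60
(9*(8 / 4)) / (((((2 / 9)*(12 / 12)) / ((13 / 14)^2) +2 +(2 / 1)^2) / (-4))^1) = -54756 / 4759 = -11.51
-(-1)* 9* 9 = 81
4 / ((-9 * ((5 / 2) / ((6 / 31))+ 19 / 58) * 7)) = -464 / 96789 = -0.00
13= 13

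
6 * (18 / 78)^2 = 54 / 169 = 0.32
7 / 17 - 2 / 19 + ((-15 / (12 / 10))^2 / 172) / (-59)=3816733 / 13111216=0.29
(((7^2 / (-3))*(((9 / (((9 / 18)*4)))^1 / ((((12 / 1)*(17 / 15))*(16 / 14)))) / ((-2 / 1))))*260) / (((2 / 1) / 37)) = 11372.91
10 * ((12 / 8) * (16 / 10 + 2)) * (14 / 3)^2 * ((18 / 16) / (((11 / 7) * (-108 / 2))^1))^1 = -343 / 22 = -15.59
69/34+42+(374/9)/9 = 133973/2754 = 48.65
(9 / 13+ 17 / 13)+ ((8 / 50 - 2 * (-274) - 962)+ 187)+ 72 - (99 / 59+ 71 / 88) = -155.32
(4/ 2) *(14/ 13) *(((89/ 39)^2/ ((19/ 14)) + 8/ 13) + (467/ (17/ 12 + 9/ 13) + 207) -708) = -10462833044/ 17657289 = -592.55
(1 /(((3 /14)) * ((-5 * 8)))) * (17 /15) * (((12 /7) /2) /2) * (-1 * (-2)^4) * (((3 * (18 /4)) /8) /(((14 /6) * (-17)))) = -27 /700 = -0.04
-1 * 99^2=-9801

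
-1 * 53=-53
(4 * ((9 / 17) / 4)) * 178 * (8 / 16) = 801 / 17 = 47.12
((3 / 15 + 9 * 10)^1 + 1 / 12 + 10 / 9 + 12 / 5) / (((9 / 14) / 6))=118181 / 135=875.41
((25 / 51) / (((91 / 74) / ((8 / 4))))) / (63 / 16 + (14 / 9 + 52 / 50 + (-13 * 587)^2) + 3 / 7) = 120000 / 8765042967889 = 0.00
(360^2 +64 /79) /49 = 10238464 /3871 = 2644.91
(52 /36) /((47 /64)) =832 /423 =1.97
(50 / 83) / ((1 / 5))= 3.01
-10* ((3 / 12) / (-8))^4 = -5 / 524288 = -0.00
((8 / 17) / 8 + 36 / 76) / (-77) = -172 / 24871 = -0.01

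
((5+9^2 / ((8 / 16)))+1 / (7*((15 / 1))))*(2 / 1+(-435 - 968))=-8189312 / 35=-233980.34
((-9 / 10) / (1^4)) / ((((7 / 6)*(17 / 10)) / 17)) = -54 / 7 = -7.71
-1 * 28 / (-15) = 1.87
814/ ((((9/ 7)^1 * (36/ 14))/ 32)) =638176/ 81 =7878.72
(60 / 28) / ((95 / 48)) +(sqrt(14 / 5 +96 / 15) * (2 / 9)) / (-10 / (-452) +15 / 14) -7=-787 / 133 +1582 * sqrt(230) / 38925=-5.30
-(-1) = 1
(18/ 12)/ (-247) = -3/ 494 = -0.01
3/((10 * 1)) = 3/10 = 0.30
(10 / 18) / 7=5 / 63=0.08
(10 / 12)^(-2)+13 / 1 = 361 / 25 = 14.44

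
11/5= 2.20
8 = 8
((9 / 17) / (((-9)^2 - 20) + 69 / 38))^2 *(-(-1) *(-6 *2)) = -1403568 / 1646655241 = -0.00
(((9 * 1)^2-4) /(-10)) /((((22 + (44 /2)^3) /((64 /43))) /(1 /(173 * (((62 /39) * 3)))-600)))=0.64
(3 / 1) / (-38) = -3 / 38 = -0.08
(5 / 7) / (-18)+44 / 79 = 5149 / 9954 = 0.52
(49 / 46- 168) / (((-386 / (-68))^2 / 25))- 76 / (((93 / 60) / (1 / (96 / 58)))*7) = -74596251935 / 557729277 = -133.75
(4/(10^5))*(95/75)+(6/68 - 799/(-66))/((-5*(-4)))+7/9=291904409/210375000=1.39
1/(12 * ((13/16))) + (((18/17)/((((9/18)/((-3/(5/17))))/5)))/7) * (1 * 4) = -16820/273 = -61.61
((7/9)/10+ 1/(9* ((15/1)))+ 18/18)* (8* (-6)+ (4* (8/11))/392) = -3789662/72765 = -52.08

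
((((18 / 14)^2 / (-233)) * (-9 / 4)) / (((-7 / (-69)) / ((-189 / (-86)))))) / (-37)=-1358127 / 145315576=-0.01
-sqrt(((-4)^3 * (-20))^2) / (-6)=640 / 3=213.33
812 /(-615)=-812 /615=-1.32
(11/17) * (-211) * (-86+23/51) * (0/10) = 0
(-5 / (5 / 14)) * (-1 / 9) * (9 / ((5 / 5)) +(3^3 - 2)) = 476 / 9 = 52.89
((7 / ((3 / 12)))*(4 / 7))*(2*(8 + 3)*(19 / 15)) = 6688 / 15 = 445.87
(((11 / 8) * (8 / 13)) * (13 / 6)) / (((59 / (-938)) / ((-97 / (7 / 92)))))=6576988 / 177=37158.12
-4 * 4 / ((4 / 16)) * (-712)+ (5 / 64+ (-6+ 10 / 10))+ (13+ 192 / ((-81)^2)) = 6379196599 / 139968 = 45576.11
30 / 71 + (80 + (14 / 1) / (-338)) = 964493 / 11999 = 80.38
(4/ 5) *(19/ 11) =76/ 55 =1.38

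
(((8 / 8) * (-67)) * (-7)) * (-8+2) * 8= -22512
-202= -202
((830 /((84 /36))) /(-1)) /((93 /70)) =-8300 /31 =-267.74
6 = 6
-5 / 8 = -0.62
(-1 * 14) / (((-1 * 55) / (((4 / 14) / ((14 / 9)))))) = 18 / 385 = 0.05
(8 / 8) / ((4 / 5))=1.25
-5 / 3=-1.67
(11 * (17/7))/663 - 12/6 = -535/273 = -1.96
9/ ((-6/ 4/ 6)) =-36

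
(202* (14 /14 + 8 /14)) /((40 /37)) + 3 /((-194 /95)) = 292.15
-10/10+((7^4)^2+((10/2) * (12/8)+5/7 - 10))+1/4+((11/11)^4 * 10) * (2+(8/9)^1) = 1452736493/252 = 5764827.35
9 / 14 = 0.64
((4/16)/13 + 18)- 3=781/52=15.02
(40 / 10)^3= 64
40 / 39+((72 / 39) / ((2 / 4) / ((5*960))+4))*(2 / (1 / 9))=13977640 / 1497639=9.33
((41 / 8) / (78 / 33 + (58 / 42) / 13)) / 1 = 123123 / 59336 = 2.08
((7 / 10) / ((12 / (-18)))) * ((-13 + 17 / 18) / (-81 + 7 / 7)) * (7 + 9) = -1519 / 600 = -2.53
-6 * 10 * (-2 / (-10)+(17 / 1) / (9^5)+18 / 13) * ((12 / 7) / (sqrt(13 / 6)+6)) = -389321728 / 13466817+97330432 * sqrt(78) / 121201353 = -21.82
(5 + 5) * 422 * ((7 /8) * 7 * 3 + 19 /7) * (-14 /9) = -1245955 /9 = -138439.44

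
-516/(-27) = 172/9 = 19.11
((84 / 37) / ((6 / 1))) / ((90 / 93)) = 0.39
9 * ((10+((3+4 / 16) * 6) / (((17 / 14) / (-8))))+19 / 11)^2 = 4289333049 / 34969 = 122661.02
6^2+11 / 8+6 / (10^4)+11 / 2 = 107189 / 2500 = 42.88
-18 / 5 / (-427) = 18 / 2135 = 0.01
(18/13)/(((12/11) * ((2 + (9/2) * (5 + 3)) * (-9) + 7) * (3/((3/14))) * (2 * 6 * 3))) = -11/1463280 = -0.00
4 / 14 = 2 / 7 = 0.29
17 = 17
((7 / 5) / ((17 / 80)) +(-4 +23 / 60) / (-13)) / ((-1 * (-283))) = 91049 / 3752580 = 0.02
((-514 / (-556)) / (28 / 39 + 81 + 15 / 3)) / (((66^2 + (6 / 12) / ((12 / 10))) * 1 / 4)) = 0.00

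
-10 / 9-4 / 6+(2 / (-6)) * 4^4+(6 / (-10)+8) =-3587 / 45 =-79.71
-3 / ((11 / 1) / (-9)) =27 / 11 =2.45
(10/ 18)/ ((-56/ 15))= -25/ 168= -0.15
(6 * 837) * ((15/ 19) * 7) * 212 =111789720/ 19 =5883669.47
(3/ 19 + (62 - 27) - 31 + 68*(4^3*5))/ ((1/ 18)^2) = 133980156/ 19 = 7051587.16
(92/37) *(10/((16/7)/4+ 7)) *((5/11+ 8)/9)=199640/64713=3.09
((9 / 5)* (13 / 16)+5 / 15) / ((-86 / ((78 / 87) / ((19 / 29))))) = -5603 / 196080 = -0.03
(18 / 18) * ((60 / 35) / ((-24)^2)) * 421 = 421 / 336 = 1.25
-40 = -40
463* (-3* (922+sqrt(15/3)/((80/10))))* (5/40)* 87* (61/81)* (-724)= 148247507* sqrt(5)/144+68342100727/9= 7595868771.77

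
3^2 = 9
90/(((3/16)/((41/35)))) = 3936/7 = 562.29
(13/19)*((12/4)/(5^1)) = 0.41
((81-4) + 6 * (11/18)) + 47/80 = 19501/240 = 81.25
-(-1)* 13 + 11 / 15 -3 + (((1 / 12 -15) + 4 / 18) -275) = -278.96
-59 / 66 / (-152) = 59 / 10032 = 0.01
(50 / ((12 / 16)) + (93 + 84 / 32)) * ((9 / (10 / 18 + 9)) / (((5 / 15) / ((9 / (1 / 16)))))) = 2839455 / 43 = 66033.84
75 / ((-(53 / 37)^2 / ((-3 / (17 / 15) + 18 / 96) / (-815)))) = -13737915 / 124539824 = -0.11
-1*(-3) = 3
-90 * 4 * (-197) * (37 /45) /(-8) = -7289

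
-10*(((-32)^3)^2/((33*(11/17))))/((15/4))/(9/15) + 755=-730141973735/3267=-223490044.00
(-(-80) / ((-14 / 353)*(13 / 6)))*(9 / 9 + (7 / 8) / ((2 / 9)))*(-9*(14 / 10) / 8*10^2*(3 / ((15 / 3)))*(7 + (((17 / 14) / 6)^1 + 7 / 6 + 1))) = 2962854315 / 728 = 4069854.83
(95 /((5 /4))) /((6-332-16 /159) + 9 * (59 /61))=-737124 /3078421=-0.24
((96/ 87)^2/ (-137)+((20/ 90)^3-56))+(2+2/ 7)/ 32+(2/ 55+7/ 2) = -1694159228603/ 32337379305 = -52.39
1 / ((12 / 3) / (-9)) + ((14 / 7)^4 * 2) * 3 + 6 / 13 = 4899 / 52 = 94.21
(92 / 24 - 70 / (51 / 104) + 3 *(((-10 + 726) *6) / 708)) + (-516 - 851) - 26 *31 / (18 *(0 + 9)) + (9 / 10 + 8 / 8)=-605578694 / 406215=-1490.78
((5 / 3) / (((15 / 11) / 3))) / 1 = 3.67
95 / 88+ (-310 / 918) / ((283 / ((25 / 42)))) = 1.08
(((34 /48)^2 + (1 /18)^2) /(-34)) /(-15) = 2617 /2643840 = 0.00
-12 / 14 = -6 / 7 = -0.86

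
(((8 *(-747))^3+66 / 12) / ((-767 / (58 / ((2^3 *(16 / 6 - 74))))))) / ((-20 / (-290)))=-1076909015144343 / 2626208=-410062346.60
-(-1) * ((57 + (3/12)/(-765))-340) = -283.00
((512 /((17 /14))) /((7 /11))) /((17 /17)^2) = 11264 /17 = 662.59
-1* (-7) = 7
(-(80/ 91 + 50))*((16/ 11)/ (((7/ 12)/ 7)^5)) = -18433474560/ 1001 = -18415059.50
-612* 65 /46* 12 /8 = -29835 /23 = -1297.17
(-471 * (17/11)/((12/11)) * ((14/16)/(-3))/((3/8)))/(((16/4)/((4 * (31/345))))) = 579173/12420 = 46.63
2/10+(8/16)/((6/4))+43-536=-7387/15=-492.47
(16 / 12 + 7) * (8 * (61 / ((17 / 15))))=61000 / 17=3588.24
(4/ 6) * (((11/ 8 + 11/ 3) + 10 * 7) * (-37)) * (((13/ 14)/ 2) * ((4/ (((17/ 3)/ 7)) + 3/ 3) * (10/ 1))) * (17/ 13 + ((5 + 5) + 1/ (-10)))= -9806101009/ 17136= -572251.46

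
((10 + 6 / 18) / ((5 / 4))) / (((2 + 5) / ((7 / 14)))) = 62 / 105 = 0.59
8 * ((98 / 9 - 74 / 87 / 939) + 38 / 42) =53949544 / 571851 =94.34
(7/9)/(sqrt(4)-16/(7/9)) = -49/1170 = -0.04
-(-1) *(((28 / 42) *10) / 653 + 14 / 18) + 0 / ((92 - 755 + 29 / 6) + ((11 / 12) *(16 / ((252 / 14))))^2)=0.79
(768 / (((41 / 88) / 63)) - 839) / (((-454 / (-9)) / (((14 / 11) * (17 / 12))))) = 1507751301 / 409508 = 3681.86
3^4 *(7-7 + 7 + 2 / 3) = 621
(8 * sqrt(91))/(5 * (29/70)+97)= 112 * sqrt(91)/1387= 0.77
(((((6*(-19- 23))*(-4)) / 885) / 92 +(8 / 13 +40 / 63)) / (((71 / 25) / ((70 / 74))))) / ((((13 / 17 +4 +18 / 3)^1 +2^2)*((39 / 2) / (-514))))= -3065568268400 / 4082856449607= -0.75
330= 330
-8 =-8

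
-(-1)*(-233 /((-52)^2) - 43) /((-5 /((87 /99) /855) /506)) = 575621 /128440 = 4.48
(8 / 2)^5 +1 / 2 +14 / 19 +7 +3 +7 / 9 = 354317 / 342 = 1036.01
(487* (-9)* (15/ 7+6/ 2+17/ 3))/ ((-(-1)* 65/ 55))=-3648117/ 91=-40089.20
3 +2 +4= 9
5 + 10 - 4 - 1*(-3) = 14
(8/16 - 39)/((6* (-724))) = 77/8688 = 0.01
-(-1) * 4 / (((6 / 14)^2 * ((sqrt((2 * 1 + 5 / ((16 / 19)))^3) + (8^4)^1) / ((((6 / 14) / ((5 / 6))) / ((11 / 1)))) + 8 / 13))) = 427913952886784 / 1721397481613524521-207308541440 * sqrt(127) / 1721397481613524521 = 0.00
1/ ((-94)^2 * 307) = 1/ 2712652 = 0.00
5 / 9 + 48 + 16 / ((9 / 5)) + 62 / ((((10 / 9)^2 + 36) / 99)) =3016937 / 13572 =222.29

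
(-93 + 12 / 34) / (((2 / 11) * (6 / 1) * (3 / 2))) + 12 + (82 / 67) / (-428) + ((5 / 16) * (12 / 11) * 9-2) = -233545509 / 5362412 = -43.55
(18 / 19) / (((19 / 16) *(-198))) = -16 / 3971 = -0.00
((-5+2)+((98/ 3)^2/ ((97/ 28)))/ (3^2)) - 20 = 88201/ 7857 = 11.23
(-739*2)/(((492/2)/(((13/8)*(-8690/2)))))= 41742415/984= 42421.15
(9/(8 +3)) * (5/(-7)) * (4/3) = -60/77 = -0.78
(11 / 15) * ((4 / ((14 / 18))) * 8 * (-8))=-8448 / 35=-241.37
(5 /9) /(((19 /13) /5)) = 325 /171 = 1.90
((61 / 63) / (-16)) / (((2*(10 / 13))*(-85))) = 793 / 1713600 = 0.00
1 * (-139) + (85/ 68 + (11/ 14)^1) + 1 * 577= 12321/ 28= 440.04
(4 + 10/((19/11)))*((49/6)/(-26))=-1519/494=-3.07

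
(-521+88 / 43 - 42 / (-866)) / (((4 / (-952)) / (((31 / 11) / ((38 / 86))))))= 71282487976 / 90497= 787677.91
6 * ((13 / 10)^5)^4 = 57014891324642398316403 / 50000000000000000000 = 1140.30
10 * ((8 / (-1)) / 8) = -10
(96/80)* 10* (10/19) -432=-8088/19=-425.68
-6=-6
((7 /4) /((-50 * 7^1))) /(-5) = 1 /1000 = 0.00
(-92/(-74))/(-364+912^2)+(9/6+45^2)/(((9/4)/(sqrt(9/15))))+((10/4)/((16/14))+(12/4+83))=10850964099/123044240+2702 * sqrt(15)/15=785.84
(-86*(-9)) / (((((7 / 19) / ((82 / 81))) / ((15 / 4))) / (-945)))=-7536825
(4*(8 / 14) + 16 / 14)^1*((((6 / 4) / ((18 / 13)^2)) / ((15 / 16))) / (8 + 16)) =338 / 2835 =0.12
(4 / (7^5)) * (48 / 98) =96 / 823543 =0.00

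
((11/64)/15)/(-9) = -11/8640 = -0.00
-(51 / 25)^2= -2601 / 625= -4.16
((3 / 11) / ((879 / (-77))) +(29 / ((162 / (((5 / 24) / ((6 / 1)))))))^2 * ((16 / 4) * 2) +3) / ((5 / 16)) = 59323478981 / 6228488520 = 9.52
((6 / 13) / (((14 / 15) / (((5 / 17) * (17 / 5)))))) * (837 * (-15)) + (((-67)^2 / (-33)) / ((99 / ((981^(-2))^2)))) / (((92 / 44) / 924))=-108311758226580881797 / 17445674584924677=-6208.52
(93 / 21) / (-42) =-31 / 294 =-0.11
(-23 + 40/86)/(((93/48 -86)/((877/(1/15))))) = 40791024/11567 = 3526.50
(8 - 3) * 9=45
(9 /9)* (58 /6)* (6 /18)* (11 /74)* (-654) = -34771 /111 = -313.25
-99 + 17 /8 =-775 /8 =-96.88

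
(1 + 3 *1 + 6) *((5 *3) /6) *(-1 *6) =-150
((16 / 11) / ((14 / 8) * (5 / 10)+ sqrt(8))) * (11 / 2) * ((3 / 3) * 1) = 2.16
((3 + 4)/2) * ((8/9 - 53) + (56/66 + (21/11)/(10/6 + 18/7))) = -1566971/8811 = -177.84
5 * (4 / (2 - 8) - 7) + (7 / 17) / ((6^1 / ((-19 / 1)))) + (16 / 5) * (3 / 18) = -19943 / 510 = -39.10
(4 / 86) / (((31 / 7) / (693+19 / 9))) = 87584 / 11997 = 7.30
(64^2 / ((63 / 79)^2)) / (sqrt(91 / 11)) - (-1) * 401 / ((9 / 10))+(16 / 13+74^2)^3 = 25563136 * sqrt(1001) / 361179+3249044691088946 / 19773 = 164317237412.95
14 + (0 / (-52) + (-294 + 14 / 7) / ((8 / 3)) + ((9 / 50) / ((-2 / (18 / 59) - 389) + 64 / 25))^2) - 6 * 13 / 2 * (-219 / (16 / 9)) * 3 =447780937557137 / 31275215104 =14317.44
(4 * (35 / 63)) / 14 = 10 / 63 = 0.16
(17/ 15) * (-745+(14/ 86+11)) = -107287/ 129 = -831.68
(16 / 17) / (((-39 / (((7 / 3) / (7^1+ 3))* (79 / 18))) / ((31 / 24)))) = -17143 / 537030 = -0.03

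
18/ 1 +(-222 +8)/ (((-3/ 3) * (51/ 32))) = 7766/ 51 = 152.27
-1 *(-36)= 36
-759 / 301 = -2.52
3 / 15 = 1 / 5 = 0.20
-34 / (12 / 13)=-36.83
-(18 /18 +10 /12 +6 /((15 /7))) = -139 /30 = -4.63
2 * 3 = 6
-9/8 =-1.12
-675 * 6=-4050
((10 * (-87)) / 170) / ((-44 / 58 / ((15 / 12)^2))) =63075 / 5984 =10.54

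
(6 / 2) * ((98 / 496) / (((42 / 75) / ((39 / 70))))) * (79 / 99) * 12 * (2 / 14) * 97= 78.25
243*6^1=1458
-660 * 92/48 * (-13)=16445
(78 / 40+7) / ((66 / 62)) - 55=-30751 / 660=-46.59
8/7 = 1.14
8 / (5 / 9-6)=-72 / 49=-1.47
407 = 407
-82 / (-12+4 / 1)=41 / 4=10.25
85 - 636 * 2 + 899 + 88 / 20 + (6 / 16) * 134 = -4667 / 20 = -233.35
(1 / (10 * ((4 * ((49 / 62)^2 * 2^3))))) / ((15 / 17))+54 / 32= 2439181 / 1440600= 1.69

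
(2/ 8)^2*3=3/ 16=0.19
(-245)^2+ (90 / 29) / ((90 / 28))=1740753 / 29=60025.97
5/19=0.26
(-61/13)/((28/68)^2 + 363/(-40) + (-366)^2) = -0.00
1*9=9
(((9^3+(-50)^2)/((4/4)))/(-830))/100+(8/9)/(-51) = -2146111/38097000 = -0.06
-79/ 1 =-79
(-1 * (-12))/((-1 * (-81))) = 4/27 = 0.15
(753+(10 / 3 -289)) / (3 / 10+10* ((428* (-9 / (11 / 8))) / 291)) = -14959340 / 3071997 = -4.87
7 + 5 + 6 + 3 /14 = 255 /14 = 18.21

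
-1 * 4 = -4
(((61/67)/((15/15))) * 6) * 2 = 732/67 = 10.93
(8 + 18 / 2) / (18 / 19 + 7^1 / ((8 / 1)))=2584 / 277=9.33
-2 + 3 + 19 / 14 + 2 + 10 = 201 / 14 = 14.36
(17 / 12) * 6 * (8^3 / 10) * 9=19584 / 5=3916.80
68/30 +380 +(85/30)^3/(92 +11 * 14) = 101585173/265680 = 382.36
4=4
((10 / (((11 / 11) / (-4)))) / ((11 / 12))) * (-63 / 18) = 1680 / 11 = 152.73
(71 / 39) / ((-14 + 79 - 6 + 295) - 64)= 71 / 11310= 0.01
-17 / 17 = -1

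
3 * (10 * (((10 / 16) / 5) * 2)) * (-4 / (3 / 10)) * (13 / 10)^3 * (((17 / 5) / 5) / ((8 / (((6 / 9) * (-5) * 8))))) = 37349 / 75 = 497.99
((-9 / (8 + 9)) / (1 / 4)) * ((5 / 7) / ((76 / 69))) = -3105 / 2261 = -1.37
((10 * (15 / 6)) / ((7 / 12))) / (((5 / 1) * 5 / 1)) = 12 / 7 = 1.71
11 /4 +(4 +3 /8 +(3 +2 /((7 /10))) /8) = 55 /7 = 7.86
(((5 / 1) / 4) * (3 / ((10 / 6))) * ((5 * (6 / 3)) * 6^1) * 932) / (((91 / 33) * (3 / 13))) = 197717.14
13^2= 169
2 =2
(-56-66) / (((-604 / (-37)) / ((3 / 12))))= -2257 / 1208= -1.87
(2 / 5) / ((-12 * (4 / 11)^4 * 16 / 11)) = -161051 / 122880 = -1.31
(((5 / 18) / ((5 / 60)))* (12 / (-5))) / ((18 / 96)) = -128 / 3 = -42.67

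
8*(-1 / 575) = -8 / 575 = -0.01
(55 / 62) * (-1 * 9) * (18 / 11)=-405 / 31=-13.06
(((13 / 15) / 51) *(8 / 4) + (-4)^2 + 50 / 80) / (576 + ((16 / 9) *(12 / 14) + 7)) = 713671 / 25041000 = 0.03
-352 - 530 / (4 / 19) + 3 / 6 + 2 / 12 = -17213 / 6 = -2868.83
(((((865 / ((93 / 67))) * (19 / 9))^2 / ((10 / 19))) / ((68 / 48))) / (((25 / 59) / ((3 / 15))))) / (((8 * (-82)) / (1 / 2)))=-54369410746361 / 65106212400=-835.09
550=550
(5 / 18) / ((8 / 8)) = 5 / 18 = 0.28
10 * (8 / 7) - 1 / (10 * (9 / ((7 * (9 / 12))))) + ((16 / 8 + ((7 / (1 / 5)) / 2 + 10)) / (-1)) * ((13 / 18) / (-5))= 39391 / 2520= 15.63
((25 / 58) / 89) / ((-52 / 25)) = -625 / 268424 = -0.00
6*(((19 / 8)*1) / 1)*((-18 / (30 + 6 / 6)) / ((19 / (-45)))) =19.60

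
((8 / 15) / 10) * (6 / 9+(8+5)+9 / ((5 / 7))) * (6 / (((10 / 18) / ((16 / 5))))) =151296 / 3125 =48.41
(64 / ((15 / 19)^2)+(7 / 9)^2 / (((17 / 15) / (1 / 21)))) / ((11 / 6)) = 7071574 / 126225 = 56.02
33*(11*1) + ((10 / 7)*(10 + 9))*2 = 2921 / 7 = 417.29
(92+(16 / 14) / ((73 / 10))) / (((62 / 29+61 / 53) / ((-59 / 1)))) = -4270443836 / 2583105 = -1653.22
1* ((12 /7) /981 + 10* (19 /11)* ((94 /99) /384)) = 0.04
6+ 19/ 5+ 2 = 59/ 5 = 11.80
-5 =-5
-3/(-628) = 3/628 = 0.00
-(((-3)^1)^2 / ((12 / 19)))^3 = -2893.64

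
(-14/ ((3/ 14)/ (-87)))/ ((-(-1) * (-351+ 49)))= -2842/ 151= -18.82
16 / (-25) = -16 / 25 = -0.64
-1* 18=-18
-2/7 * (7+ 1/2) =-15/7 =-2.14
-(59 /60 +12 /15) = -107 /60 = -1.78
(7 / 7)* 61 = 61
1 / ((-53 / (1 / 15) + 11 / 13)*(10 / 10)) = -13 / 10324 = -0.00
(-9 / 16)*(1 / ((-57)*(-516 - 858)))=-1 / 139232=-0.00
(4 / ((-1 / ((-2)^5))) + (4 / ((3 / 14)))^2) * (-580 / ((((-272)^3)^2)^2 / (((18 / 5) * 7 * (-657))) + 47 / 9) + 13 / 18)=11427072700065294753479076279528224 / 33208700082709847697751511717847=344.10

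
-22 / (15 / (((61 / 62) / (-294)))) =671 / 136710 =0.00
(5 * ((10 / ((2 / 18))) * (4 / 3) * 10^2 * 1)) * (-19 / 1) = -1140000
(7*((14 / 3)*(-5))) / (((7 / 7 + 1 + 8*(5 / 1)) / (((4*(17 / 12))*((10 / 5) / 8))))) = -595 / 108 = -5.51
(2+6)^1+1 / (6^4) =10369 / 1296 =8.00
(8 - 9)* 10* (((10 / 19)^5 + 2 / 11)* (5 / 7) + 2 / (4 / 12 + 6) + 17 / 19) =-2610594810 / 190659623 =-13.69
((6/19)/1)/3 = 2/19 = 0.11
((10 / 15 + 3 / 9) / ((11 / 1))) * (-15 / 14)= -15 / 154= -0.10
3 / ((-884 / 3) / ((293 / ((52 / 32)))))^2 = 1.12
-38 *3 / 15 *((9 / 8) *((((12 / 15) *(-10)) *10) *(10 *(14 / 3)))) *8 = 255360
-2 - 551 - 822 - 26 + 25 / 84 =-117659 / 84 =-1400.70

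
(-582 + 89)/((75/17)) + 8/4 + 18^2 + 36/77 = 1240013/5775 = 214.72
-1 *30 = -30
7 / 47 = 0.15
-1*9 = -9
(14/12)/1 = 1.17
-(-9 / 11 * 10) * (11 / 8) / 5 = 9 / 4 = 2.25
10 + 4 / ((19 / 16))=254 / 19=13.37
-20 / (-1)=20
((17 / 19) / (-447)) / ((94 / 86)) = -731 / 399171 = -0.00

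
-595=-595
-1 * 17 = -17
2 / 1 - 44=-42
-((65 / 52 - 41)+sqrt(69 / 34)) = 159 / 4 - sqrt(2346) / 34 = 38.33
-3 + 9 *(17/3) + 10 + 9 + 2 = 69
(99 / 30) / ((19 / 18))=297 / 95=3.13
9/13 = 0.69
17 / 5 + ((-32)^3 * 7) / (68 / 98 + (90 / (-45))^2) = -5619321 / 115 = -48863.66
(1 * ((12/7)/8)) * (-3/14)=-9/196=-0.05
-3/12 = -1/4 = -0.25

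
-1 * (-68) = 68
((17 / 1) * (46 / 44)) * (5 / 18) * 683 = 1335265 / 396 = 3371.88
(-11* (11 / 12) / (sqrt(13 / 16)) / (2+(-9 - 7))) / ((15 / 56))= 484* sqrt(13) / 585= 2.98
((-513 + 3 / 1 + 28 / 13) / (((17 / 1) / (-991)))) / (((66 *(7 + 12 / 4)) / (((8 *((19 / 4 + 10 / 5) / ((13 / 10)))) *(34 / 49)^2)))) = 4004060184 / 4463459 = 897.08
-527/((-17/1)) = 31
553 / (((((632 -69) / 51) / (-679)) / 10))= -340139.20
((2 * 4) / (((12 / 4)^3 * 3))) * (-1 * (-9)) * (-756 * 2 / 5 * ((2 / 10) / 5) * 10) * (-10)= 5376 / 5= 1075.20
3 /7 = 0.43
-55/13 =-4.23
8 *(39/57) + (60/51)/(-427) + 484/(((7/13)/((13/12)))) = 405170315/413763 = 979.23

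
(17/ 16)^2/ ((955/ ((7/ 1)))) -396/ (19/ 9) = -871288283/ 4645120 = -187.57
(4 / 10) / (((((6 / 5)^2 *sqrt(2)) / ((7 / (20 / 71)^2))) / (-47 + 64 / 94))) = -76819799 *sqrt(2) / 135360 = -802.60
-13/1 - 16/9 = -133/9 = -14.78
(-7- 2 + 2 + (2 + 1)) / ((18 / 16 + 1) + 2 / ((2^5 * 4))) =-256 / 137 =-1.87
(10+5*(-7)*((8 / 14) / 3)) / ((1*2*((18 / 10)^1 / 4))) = 100 / 27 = 3.70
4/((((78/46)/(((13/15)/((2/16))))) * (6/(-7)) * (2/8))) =-76.33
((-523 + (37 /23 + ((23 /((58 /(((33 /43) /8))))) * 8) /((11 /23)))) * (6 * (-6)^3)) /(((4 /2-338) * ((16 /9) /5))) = -36293929605 /6424544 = -5649.26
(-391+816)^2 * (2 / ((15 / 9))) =216750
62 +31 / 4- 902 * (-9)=32751 / 4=8187.75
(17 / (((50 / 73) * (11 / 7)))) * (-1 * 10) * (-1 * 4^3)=555968 / 55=10108.51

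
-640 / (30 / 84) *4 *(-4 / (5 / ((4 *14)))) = 321126.40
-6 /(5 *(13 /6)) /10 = -18 /325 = -0.06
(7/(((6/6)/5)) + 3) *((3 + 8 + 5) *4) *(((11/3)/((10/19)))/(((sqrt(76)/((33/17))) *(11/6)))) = 40128 *sqrt(19)/85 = 2057.81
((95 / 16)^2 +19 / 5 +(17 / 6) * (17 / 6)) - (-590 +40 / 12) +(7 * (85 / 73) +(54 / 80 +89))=615224501 / 840960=731.57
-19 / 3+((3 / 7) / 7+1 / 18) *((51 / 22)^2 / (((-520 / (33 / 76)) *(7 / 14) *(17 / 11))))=-147188239 / 23237760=-6.33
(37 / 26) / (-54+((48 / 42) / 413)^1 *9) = -106967 / 4057092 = -0.03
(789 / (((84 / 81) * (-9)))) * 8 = -4734 / 7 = -676.29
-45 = -45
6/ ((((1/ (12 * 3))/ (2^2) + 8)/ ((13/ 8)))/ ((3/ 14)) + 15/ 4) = 8424/ 37549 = 0.22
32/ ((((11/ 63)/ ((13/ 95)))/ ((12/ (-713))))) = -314496/ 745085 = -0.42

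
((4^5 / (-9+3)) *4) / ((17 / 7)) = -14336 / 51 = -281.10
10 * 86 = 860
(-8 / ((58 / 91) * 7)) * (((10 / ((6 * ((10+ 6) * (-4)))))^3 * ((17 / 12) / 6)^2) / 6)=469625 / 1596092055552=0.00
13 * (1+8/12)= 65/3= 21.67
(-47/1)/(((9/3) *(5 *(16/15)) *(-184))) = 47/2944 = 0.02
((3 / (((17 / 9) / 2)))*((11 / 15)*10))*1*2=792 / 17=46.59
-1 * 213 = -213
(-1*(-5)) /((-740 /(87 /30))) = -0.02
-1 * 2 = -2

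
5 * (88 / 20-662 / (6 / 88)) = -145574 / 3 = -48524.67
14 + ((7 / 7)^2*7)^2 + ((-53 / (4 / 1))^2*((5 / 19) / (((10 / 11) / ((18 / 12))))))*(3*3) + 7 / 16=911413 / 1216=749.52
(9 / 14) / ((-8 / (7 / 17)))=-9 / 272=-0.03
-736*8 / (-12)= 1472 / 3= 490.67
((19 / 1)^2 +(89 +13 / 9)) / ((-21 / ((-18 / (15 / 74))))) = 601324 / 315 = 1908.97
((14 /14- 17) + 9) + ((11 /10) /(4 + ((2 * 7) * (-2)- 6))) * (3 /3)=-2111 /300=-7.04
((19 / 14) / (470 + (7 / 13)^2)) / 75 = 0.00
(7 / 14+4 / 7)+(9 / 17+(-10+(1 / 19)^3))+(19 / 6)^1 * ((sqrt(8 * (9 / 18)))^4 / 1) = 206998475 / 4897326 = 42.27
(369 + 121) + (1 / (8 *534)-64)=1819873 / 4272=426.00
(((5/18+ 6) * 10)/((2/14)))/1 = 3955/9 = 439.44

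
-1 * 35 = -35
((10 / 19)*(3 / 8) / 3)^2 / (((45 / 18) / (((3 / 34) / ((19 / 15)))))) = 225 / 1865648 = 0.00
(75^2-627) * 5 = 24990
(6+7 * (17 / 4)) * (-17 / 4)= -2431 / 16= -151.94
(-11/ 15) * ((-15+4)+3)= 88/ 15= 5.87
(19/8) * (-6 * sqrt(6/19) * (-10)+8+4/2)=95/4+15 * sqrt(114)/2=103.83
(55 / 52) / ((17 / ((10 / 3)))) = 275 / 1326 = 0.21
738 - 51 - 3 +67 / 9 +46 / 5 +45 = 745.64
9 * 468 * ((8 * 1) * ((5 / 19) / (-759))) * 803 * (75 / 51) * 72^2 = -531318528000 / 7429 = -71519521.87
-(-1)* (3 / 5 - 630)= -3147 / 5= -629.40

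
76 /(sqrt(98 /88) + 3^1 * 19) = 1.31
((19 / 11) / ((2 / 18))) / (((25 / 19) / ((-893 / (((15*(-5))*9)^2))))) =-322373 / 13921875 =-0.02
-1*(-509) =509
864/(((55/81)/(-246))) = -17216064/55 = -313019.35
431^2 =185761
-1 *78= -78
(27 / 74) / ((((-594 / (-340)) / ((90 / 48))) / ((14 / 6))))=2975 / 3256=0.91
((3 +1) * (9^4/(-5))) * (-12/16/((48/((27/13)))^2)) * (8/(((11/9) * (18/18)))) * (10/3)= 4782969/29744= 160.80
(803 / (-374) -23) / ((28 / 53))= -45315 / 952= -47.60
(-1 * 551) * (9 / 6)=-1653 / 2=-826.50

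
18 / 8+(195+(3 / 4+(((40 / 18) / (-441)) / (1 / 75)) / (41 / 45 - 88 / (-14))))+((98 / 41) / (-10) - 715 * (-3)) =22863510962 / 9759435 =2342.71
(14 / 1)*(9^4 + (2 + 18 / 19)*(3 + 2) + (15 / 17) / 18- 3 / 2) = 89186762 / 969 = 92040.00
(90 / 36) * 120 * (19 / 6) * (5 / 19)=250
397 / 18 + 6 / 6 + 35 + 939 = 17947 / 18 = 997.06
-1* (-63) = 63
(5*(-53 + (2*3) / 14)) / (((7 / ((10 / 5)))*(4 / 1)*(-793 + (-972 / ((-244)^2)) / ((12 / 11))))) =54773120 / 2313434011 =0.02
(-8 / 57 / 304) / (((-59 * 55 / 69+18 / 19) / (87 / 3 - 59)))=-345 / 1147847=-0.00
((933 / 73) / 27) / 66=311 / 43362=0.01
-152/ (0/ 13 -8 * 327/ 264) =1672/ 109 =15.34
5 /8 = 0.62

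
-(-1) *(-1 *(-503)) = 503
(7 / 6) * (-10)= -35 / 3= -11.67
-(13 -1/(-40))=-521/40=-13.02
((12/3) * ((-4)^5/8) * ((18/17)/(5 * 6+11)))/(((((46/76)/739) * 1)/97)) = -25103960064/16031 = -1565963.45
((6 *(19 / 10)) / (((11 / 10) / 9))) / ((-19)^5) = -54 / 1433531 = -0.00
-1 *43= -43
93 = 93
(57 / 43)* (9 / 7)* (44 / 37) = 22572 / 11137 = 2.03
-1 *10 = -10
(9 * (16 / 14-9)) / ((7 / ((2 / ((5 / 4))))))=-792 / 49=-16.16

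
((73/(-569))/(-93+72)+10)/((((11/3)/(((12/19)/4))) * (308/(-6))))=-1076067/128196838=-0.01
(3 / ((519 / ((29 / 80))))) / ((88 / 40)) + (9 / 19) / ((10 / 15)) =411599 / 578512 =0.71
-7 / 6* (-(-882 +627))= -595 / 2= -297.50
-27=-27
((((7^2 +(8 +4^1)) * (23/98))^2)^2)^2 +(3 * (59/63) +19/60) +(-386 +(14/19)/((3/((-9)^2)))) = 4278643861315044654877952189/2424674614358088960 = 1764625998.05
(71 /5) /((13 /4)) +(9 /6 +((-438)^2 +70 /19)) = 473878277 /2470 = 191853.55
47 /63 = 0.75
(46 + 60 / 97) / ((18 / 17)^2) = 653429 / 15714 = 41.58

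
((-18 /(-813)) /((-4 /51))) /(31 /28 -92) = 2142 /689695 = 0.00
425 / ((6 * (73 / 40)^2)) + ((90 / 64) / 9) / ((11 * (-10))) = 239344013 / 11254848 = 21.27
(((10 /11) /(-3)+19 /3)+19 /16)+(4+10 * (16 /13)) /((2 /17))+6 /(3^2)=1005575 /6864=146.50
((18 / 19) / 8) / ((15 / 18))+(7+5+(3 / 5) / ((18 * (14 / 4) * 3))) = 145379 / 11970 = 12.15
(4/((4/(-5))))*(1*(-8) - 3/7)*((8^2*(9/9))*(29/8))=68440/7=9777.14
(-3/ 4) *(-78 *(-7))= -819/ 2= -409.50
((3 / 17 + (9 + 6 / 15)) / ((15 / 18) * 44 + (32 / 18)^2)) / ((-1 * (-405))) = 407 / 685525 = 0.00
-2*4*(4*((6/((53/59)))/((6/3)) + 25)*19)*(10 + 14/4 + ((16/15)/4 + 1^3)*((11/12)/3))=-239280.46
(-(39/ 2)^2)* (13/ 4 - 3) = -1521/ 16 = -95.06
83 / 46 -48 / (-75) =2811 / 1150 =2.44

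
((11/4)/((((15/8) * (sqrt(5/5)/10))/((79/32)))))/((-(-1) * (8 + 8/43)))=3397/768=4.42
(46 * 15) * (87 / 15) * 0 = 0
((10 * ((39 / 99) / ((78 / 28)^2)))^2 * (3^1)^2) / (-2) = -1920800 / 1656369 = -1.16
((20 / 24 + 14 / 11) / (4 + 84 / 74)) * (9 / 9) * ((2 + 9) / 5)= 5143 / 5700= 0.90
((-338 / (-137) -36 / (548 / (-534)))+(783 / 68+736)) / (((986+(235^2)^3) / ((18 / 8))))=21940917 / 2092066041782330768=0.00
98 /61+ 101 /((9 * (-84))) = 67927 /46116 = 1.47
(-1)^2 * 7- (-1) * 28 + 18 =53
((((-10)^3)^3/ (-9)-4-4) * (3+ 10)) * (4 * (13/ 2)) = 337999975664/ 9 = 37555552851.56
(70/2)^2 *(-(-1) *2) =2450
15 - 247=-232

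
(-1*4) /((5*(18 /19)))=-38 /45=-0.84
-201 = -201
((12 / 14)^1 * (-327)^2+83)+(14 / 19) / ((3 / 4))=36603227 / 399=91737.41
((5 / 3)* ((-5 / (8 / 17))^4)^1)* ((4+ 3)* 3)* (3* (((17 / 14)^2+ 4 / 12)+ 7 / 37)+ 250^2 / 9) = 3100243570.63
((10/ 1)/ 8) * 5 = 25/ 4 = 6.25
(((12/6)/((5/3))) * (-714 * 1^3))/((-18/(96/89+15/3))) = 128758/445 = 289.34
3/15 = 1/5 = 0.20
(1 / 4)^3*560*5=175 / 4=43.75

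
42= 42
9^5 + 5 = 59054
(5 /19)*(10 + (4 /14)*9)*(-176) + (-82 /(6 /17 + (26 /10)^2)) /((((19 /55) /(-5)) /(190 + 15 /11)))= 12603767630 /402059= 31348.05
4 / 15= 0.27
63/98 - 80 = -1111/14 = -79.36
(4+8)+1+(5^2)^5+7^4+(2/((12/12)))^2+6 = 9768049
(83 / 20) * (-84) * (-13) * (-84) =-1903356 / 5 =-380671.20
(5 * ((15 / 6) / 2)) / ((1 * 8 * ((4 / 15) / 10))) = 1875 / 64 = 29.30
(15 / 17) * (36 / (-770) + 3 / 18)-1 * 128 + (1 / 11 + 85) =-112059 / 2618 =-42.80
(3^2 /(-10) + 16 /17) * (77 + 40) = 4.82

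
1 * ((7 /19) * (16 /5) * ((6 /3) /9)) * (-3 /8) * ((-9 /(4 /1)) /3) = 7 /95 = 0.07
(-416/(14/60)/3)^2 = 17305600/49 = 353175.51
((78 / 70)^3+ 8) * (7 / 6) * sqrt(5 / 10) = 402319 * sqrt(2) / 73500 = 7.74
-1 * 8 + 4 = -4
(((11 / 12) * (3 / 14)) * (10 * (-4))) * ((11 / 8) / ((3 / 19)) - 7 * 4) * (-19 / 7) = -483835 / 1176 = -411.42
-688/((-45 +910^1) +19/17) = -2924/3681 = -0.79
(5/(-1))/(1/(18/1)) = -90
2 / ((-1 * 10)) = -1 / 5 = -0.20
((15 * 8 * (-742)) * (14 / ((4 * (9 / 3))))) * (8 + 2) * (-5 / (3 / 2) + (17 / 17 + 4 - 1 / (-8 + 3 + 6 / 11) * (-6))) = -996400 / 3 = -332133.33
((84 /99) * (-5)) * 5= -700 /33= -21.21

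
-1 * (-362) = 362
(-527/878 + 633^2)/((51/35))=12313154525/44778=274982.24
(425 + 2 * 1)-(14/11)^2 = 51471/121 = 425.38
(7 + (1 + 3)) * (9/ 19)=99/ 19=5.21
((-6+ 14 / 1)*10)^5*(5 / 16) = 1024000000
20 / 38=10 / 19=0.53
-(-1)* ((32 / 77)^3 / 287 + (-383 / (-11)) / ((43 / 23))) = 104928588073 / 5634073753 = 18.62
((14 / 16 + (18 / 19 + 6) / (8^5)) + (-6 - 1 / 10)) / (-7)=580877 / 778240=0.75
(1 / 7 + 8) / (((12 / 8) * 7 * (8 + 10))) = 19 / 441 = 0.04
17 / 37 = 0.46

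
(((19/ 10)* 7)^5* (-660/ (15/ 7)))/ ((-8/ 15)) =9613248851283/ 40000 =240331221.28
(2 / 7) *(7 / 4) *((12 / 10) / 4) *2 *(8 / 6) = 2 / 5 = 0.40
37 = 37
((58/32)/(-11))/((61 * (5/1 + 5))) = -29/107360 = -0.00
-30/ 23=-1.30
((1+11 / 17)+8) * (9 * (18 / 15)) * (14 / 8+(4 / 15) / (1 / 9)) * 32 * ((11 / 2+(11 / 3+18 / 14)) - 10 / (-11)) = 5144355936 / 32725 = 157199.57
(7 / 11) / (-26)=-7 / 286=-0.02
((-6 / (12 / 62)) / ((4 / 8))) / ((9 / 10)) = -620 / 9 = -68.89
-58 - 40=-98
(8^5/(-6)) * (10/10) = -5461.33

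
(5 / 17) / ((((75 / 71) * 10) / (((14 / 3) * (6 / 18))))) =497 / 11475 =0.04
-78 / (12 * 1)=-13 / 2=-6.50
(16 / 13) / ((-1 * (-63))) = 16 / 819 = 0.02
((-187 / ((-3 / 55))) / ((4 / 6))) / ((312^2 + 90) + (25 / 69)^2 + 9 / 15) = 0.05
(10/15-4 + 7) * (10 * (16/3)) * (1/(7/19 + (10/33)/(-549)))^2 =23171274862560/16034903641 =1445.05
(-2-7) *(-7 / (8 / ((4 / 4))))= 63 / 8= 7.88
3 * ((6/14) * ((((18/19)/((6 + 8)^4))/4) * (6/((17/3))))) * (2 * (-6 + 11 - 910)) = -659745/43429288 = -0.02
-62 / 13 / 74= -31 / 481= -0.06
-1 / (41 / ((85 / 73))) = -85 / 2993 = -0.03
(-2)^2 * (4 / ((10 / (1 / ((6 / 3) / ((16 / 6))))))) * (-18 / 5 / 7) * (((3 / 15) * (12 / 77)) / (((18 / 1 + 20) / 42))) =-6912 / 182875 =-0.04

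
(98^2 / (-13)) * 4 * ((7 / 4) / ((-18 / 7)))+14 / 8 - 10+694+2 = 2698.84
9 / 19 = 0.47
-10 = -10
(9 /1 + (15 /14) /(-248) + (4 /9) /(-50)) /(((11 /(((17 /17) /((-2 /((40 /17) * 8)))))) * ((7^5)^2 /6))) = -28081924 /171938446937565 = -0.00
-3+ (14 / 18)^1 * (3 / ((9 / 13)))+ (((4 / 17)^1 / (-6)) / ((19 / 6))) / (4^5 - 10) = 545852 / 1473849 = 0.37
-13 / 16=-0.81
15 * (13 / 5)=39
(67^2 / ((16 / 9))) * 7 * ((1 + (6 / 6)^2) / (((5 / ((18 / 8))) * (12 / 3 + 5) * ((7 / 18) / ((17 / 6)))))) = 12877.82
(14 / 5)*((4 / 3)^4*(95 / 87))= 68096 / 7047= 9.66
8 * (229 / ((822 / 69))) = 21068 / 137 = 153.78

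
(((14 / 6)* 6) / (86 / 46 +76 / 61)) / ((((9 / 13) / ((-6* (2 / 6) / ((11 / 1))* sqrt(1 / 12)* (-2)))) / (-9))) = -510692* sqrt(3) / 144243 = -6.13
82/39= 2.10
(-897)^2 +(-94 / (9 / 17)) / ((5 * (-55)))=1991408873 / 2475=804609.65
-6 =-6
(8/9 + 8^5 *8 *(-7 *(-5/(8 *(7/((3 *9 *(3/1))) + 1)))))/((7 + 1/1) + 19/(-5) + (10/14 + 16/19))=17374709030/94743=183387.79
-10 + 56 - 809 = -763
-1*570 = -570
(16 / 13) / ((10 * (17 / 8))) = 64 / 1105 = 0.06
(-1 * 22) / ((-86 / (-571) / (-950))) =5966950 / 43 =138766.28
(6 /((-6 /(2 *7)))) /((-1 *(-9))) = -14 /9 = -1.56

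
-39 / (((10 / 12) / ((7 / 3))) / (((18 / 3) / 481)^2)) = -1512 / 88985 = -0.02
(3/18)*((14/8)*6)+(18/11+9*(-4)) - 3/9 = -4349/132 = -32.95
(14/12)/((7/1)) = 1/6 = 0.17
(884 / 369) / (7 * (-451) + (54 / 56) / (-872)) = -21583744 / 28443014091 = -0.00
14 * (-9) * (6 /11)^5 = -979776 /161051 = -6.08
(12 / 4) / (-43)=-3 / 43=-0.07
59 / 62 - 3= -127 / 62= -2.05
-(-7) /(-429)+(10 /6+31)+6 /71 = 332357 /10153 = 32.73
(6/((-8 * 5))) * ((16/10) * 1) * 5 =-6/5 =-1.20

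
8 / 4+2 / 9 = 20 / 9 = 2.22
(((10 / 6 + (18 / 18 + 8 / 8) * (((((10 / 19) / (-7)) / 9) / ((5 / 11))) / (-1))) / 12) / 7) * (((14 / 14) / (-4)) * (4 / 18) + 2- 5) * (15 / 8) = -560725 / 4826304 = -0.12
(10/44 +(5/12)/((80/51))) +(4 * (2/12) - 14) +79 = 139729/2112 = 66.16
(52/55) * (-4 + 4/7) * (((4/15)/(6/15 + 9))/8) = -0.01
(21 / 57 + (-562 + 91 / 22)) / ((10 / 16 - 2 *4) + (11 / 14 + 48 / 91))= 84824012 / 922317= 91.97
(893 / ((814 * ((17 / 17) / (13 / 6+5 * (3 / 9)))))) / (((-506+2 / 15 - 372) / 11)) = -0.05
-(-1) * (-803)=-803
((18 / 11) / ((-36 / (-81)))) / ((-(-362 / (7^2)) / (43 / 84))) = 8127 / 31856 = 0.26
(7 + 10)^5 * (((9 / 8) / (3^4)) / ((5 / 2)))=1419857 / 180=7888.09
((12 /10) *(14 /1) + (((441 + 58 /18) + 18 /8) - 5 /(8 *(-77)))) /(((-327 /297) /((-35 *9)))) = 115579179 /872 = 132544.93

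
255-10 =245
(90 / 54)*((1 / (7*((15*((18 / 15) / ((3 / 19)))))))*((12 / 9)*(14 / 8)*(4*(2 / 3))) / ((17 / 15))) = 100 / 8721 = 0.01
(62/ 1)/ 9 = 62/ 9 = 6.89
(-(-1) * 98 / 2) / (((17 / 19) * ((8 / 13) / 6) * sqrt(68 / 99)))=108927 * sqrt(187) / 2312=644.27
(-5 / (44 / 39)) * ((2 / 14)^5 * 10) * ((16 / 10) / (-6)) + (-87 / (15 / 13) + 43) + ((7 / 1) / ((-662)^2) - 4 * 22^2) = -797410713264601 / 405106179940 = -1968.40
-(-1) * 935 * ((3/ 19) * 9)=25245/ 19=1328.68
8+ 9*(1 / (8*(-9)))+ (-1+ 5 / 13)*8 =307 / 104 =2.95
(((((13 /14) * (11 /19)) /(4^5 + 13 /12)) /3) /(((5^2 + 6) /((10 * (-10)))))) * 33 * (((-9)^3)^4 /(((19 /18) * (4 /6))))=-7197038906330730600 /963623437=-7468725468.88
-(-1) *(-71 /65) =-71 /65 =-1.09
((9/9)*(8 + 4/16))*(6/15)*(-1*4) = -66/5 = -13.20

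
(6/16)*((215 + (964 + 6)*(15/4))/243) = 7705/1296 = 5.95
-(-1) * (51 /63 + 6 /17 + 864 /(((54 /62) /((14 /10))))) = 2481083 /1785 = 1389.96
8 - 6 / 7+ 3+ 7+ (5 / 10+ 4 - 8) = 191 / 14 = 13.64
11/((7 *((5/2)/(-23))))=-506/35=-14.46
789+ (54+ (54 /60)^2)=84381 /100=843.81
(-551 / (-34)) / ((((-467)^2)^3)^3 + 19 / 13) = 7163 / 493317042903682426530361948351347235792920911987024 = 0.00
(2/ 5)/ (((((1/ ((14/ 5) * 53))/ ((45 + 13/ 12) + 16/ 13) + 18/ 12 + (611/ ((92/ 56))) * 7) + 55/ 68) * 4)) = 2141390482/ 55798217577625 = 0.00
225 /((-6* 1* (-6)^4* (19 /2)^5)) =-25 /66854673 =-0.00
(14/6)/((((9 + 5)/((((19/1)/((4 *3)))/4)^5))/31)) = 76759069/1528823808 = 0.05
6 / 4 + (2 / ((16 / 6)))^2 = 33 / 16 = 2.06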